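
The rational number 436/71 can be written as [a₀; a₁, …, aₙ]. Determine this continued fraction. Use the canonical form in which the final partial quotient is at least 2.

[6; 7, 10]

436 ÷ 71 → quotient 6, remainder 10
71 ÷ 10 → quotient 7, remainder 1
10 ÷ 1 → quotient 10, remainder 0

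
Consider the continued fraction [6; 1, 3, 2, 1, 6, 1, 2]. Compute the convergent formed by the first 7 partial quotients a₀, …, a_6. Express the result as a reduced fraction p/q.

Collapse the nested fraction from the inside out:
Start with 1.
6 + 1/(1/1) = 6 + 1/1 = 7/1
1 + 1/(7/1) = 1 + 1/7 = 8/7
2 + 1/(8/7) = 2 + 7/8 = 23/8
3 + 1/(23/8) = 3 + 8/23 = 77/23
1 + 1/(77/23) = 1 + 23/77 = 100/77
6 + 1/(100/77) = 6 + 77/100 = 677/100

677/100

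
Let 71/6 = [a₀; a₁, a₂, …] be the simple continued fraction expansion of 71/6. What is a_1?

⌊71/6⌋ = 11, remainder 5
⌊6/5⌋ = 1, remainder 1

1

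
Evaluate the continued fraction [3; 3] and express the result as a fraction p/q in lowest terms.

10/3

a_0 = 3: 3/1
a_1 = 3: 10/3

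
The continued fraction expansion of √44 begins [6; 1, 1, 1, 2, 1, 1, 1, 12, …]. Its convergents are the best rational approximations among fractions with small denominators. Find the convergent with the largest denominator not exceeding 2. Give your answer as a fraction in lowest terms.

13/2

a_0 = 6: 6/1  (≤ bound)
a_1 = 1: 7/1  (≤ bound)
a_2 = 1: 13/2  (≤ bound)
a_3 = 1: 20/3  (> 2, stop)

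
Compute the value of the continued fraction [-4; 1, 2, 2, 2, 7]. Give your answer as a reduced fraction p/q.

a_0 = -4: -4/1
a_1 = 1: -3/1
a_2 = 2: -10/3
a_3 = 2: -23/7
a_4 = 2: -56/17
a_5 = 7: -415/126

-415/126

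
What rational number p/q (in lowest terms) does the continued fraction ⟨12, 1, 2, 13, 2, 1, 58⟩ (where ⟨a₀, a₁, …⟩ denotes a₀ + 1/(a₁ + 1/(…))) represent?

Start with 58.
1 + 1/(58/1) = 1 + 1/58 = 59/58
2 + 1/(59/58) = 2 + 58/59 = 176/59
13 + 1/(176/59) = 13 + 59/176 = 2347/176
2 + 1/(2347/176) = 2 + 176/2347 = 4870/2347
1 + 1/(4870/2347) = 1 + 2347/4870 = 7217/4870
12 + 1/(7217/4870) = 12 + 4870/7217 = 91474/7217

91474/7217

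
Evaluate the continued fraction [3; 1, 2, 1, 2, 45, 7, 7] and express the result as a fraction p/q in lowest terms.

93287/25027

Starting at the tail and folding back:
Start with 7.
7 + 1/(7/1) = 7 + 1/7 = 50/7
45 + 1/(50/7) = 45 + 7/50 = 2257/50
2 + 1/(2257/50) = 2 + 50/2257 = 4564/2257
1 + 1/(4564/2257) = 1 + 2257/4564 = 6821/4564
2 + 1/(6821/4564) = 2 + 4564/6821 = 18206/6821
1 + 1/(18206/6821) = 1 + 6821/18206 = 25027/18206
3 + 1/(25027/18206) = 3 + 18206/25027 = 93287/25027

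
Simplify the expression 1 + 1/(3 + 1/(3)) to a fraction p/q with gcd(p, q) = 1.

a_0 = 1: 1/1
a_1 = 3: 4/3
a_2 = 3: 13/10

13/10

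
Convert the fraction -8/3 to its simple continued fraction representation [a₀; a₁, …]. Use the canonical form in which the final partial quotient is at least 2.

⌊-8/3⌋ = -3, remainder 1
⌊3/1⌋ = 3, remainder 0

[-3; 3]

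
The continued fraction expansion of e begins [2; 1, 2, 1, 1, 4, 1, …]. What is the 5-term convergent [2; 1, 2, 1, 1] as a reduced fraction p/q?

19/7

a_0 = 2: 2/1
a_1 = 1: 3/1
a_2 = 2: 8/3
a_3 = 1: 11/4
a_4 = 1: 19/7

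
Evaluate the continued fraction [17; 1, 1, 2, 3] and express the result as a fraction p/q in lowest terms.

Use the convergent recurrence hₖ = aₖ·hₖ₋₁ + hₖ₋₂ (and likewise for the denominators kₖ):
a_0 = 17: 17/1
a_1 = 1: 18/1
a_2 = 1: 35/2
a_3 = 2: 88/5
a_4 = 3: 299/17

299/17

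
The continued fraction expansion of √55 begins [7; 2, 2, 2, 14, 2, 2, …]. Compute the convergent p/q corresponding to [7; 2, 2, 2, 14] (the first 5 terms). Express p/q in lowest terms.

1283/173

a_0 = 7: 7/1
a_1 = 2: 15/2
a_2 = 2: 37/5
a_3 = 2: 89/12
a_4 = 14: 1283/173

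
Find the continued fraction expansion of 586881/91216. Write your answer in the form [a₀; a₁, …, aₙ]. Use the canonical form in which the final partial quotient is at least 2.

Run the Euclidean algorithm, recording each quotient:
⌊586881/91216⌋ = 6, remainder 39585
⌊91216/39585⌋ = 2, remainder 12046
⌊39585/12046⌋ = 3, remainder 3447
⌊12046/3447⌋ = 3, remainder 1705
⌊3447/1705⌋ = 2, remainder 37
⌊1705/37⌋ = 46, remainder 3
⌊37/3⌋ = 12, remainder 1
⌊3/1⌋ = 3, remainder 0

[6; 2, 3, 3, 2, 46, 12, 3]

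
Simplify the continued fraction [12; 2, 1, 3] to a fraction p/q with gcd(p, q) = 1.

136/11

Start with 3.
1 + 1/(3/1) = 1 + 1/3 = 4/3
2 + 1/(4/3) = 2 + 3/4 = 11/4
12 + 1/(11/4) = 12 + 4/11 = 136/11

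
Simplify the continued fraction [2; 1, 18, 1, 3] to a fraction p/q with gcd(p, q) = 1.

Start with 3.
1 + 1/(3/1) = 1 + 1/3 = 4/3
18 + 1/(4/3) = 18 + 3/4 = 75/4
1 + 1/(75/4) = 1 + 4/75 = 79/75
2 + 1/(79/75) = 2 + 75/79 = 233/79

233/79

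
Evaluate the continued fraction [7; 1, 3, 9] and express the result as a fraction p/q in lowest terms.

Start with 9.
3 + 1/(9/1) = 3 + 1/9 = 28/9
1 + 1/(28/9) = 1 + 9/28 = 37/28
7 + 1/(37/28) = 7 + 28/37 = 287/37

287/37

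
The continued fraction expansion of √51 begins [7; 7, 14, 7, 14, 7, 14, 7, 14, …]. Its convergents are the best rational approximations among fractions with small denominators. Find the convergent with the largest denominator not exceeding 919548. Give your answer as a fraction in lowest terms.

List convergents until the denominator exceeds the bound:
a_0 = 7: 7/1  (≤ bound)
a_1 = 7: 50/7  (≤ bound)
a_2 = 14: 707/99  (≤ bound)
a_3 = 7: 4999/700  (≤ bound)
a_4 = 14: 70693/9899  (≤ bound)
a_5 = 7: 499850/69993  (≤ bound)
a_6 = 14: 7068593/989801  (> 919548, stop)

499850/69993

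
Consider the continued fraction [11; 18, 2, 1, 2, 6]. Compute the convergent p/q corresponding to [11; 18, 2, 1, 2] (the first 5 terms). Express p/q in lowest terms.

Collapse the nested fraction from the inside out:
Start with 2.
1 + 1/(2/1) = 1 + 1/2 = 3/2
2 + 1/(3/2) = 2 + 2/3 = 8/3
18 + 1/(8/3) = 18 + 3/8 = 147/8
11 + 1/(147/8) = 11 + 8/147 = 1625/147

1625/147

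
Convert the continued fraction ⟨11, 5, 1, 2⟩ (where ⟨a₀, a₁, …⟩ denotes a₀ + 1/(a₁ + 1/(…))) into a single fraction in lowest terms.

Start with 2.
1 + 1/(2/1) = 1 + 1/2 = 3/2
5 + 1/(3/2) = 5 + 2/3 = 17/3
11 + 1/(17/3) = 11 + 3/17 = 190/17

190/17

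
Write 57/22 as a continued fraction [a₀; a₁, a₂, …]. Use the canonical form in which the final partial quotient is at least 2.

[2; 1, 1, 2, 4]

Run the Euclidean algorithm, recording each quotient:
57 = 2·22 + 13, so a_0 = 2
22 = 1·13 + 9, so a_1 = 1
13 = 1·9 + 4, so a_2 = 1
9 = 2·4 + 1, so a_3 = 2
4 = 4·1 + 0, so a_4 = 4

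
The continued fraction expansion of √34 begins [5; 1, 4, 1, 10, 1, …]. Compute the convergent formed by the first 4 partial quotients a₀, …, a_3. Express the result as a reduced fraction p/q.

35/6

Start with 1.
4 + 1/(1/1) = 4 + 1/1 = 5/1
1 + 1/(5/1) = 1 + 1/5 = 6/5
5 + 1/(6/5) = 5 + 5/6 = 35/6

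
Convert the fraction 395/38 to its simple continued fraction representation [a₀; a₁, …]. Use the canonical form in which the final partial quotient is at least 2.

Apply division with remainder until the remainder is 0:
395 = 10·38 + 15, so a_0 = 10
38 = 2·15 + 8, so a_1 = 2
15 = 1·8 + 7, so a_2 = 1
8 = 1·7 + 1, so a_3 = 1
7 = 7·1 + 0, so a_4 = 7

[10; 2, 1, 1, 7]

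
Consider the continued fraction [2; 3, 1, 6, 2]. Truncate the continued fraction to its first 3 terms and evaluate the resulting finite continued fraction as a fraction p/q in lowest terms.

a_0 = 2: 2/1
a_1 = 3: 7/3
a_2 = 1: 9/4

9/4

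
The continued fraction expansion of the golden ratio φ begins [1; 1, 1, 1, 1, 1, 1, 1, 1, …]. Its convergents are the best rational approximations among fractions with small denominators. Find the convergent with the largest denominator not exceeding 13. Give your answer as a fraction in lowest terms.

a_0 = 1: 1/1  (≤ bound)
a_1 = 1: 2/1  (≤ bound)
a_2 = 1: 3/2  (≤ bound)
a_3 = 1: 5/3  (≤ bound)
a_4 = 1: 8/5  (≤ bound)
a_5 = 1: 13/8  (≤ bound)
a_6 = 1: 21/13  (≤ bound)
a_7 = 1: 34/21  (> 13, stop)

21/13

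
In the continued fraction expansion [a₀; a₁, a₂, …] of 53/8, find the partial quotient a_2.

1

⌊53/8⌋ = 6, remainder 5
⌊8/5⌋ = 1, remainder 3
⌊5/3⌋ = 1, remainder 2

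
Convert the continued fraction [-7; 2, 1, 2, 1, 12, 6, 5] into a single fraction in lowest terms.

-29164/4395

Start with 5.
6 + 1/(5/1) = 6 + 1/5 = 31/5
12 + 1/(31/5) = 12 + 5/31 = 377/31
1 + 1/(377/31) = 1 + 31/377 = 408/377
2 + 1/(408/377) = 2 + 377/408 = 1193/408
1 + 1/(1193/408) = 1 + 408/1193 = 1601/1193
2 + 1/(1601/1193) = 2 + 1193/1601 = 4395/1601
-7 + 1/(4395/1601) = -7 + 1601/4395 = -29164/4395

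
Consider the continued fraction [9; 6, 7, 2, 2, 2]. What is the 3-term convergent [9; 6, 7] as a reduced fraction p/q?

Compute successive convergents:
a_0 = 9: 9/1
a_1 = 6: 55/6
a_2 = 7: 394/43

394/43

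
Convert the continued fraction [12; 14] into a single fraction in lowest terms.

Start with 14.
12 + 1/(14/1) = 12 + 1/14 = 169/14

169/14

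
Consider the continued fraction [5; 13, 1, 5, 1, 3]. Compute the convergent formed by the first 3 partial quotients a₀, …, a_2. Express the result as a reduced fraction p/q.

Start with 1.
13 + 1/(1/1) = 13 + 1/1 = 14/1
5 + 1/(14/1) = 5 + 1/14 = 71/14

71/14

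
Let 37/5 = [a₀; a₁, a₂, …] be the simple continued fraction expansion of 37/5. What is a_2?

37 = 7·5 + 2, so a_0 = 7
5 = 2·2 + 1, so a_1 = 2
2 = 2·1 + 0, so a_2 = 2

2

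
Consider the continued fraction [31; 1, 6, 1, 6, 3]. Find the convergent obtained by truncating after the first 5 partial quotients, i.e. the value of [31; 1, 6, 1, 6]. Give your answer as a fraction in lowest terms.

Start with 6.
1 + 1/(6/1) = 1 + 1/6 = 7/6
6 + 1/(7/6) = 6 + 6/7 = 48/7
1 + 1/(48/7) = 1 + 7/48 = 55/48
31 + 1/(55/48) = 31 + 48/55 = 1753/55

1753/55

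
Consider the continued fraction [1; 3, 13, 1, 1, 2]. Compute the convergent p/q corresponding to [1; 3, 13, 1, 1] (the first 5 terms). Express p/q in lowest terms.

110/83

a_0 = 1: 1/1
a_1 = 3: 4/3
a_2 = 13: 53/40
a_3 = 1: 57/43
a_4 = 1: 110/83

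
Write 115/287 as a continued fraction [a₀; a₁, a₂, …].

[0; 2, 2, 57]

Apply division with remainder until the remainder is 0:
115 ÷ 287 → quotient 0, remainder 115
287 ÷ 115 → quotient 2, remainder 57
115 ÷ 57 → quotient 2, remainder 1
57 ÷ 1 → quotient 57, remainder 0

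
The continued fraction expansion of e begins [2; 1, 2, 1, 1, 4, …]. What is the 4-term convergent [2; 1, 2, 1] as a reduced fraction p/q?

11/4

Start with 1.
2 + 1/(1/1) = 2 + 1/1 = 3/1
1 + 1/(3/1) = 1 + 1/3 = 4/3
2 + 1/(4/3) = 2 + 3/4 = 11/4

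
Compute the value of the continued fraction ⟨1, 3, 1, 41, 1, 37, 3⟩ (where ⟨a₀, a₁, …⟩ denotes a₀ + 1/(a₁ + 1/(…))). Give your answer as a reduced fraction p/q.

24595/19653

a_0 = 1: 1/1
a_1 = 3: 4/3
a_2 = 1: 5/4
a_3 = 41: 209/167
a_4 = 1: 214/171
a_5 = 37: 8127/6494
a_6 = 3: 24595/19653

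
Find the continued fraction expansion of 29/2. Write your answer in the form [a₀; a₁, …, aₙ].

Repeatedly divide and take the remainder:
29 ÷ 2 → quotient 14, remainder 1
2 ÷ 1 → quotient 2, remainder 0

[14; 2]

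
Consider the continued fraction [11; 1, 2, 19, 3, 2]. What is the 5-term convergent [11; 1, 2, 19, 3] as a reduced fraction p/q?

2066/177

Start with 3.
19 + 1/(3/1) = 19 + 1/3 = 58/3
2 + 1/(58/3) = 2 + 3/58 = 119/58
1 + 1/(119/58) = 1 + 58/119 = 177/119
11 + 1/(177/119) = 11 + 119/177 = 2066/177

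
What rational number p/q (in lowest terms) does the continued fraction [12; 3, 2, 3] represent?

295/24

Start with 3.
2 + 1/(3/1) = 2 + 1/3 = 7/3
3 + 1/(7/3) = 3 + 3/7 = 24/7
12 + 1/(24/7) = 12 + 7/24 = 295/24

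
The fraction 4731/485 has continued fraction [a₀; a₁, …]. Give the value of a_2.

4731 = 9·485 + 366, so a_0 = 9
485 = 1·366 + 119, so a_1 = 1
366 = 3·119 + 9, so a_2 = 3

3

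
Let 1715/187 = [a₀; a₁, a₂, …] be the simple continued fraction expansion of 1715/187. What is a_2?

Run the Euclidean algorithm, recording each quotient:
⌊1715/187⌋ = 9, remainder 32
⌊187/32⌋ = 5, remainder 27
⌊32/27⌋ = 1, remainder 5

1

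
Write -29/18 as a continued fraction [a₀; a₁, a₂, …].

[-2; 2, 1, 1, 3]

-29 ÷ 18 → quotient -2, remainder 7
18 ÷ 7 → quotient 2, remainder 4
7 ÷ 4 → quotient 1, remainder 3
4 ÷ 3 → quotient 1, remainder 1
3 ÷ 1 → quotient 3, remainder 0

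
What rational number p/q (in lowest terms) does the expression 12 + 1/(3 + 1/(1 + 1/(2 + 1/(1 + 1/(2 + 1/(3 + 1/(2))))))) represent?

3889/317

Start with 2.
3 + 1/(2/1) = 3 + 1/2 = 7/2
2 + 1/(7/2) = 2 + 2/7 = 16/7
1 + 1/(16/7) = 1 + 7/16 = 23/16
2 + 1/(23/16) = 2 + 16/23 = 62/23
1 + 1/(62/23) = 1 + 23/62 = 85/62
3 + 1/(85/62) = 3 + 62/85 = 317/85
12 + 1/(317/85) = 12 + 85/317 = 3889/317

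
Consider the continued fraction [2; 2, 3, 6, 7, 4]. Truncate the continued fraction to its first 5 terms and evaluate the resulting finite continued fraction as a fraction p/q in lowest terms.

Start with 7.
6 + 1/(7/1) = 6 + 1/7 = 43/7
3 + 1/(43/7) = 3 + 7/43 = 136/43
2 + 1/(136/43) = 2 + 43/136 = 315/136
2 + 1/(315/136) = 2 + 136/315 = 766/315

766/315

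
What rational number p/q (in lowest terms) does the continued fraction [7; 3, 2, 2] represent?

124/17

Use the convergent recurrence hₖ = aₖ·hₖ₋₁ + hₖ₋₂ (and likewise for the denominators kₖ):
a_0 = 7: 7/1
a_1 = 3: 22/3
a_2 = 2: 51/7
a_3 = 2: 124/17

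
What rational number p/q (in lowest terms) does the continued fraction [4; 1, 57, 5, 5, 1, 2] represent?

25517/5121

Use the convergent recurrence hₖ = aₖ·hₖ₋₁ + hₖ₋₂ (and likewise for the denominators kₖ):
a_0 = 4: 4/1
a_1 = 1: 5/1
a_2 = 57: 289/58
a_3 = 5: 1450/291
a_4 = 5: 7539/1513
a_5 = 1: 8989/1804
a_6 = 2: 25517/5121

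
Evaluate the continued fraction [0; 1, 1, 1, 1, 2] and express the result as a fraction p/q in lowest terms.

8/13

Work from the innermost term outward:
Start with 2.
1 + 1/(2/1) = 1 + 1/2 = 3/2
1 + 1/(3/2) = 1 + 2/3 = 5/3
1 + 1/(5/3) = 1 + 3/5 = 8/5
1 + 1/(8/5) = 1 + 5/8 = 13/8
0 + 1/(13/8) = 0 + 8/13 = 8/13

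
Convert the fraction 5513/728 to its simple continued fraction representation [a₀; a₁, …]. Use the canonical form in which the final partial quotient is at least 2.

[7; 1, 1, 2, 1, 14, 7]

5513 ÷ 728 → quotient 7, remainder 417
728 ÷ 417 → quotient 1, remainder 311
417 ÷ 311 → quotient 1, remainder 106
311 ÷ 106 → quotient 2, remainder 99
106 ÷ 99 → quotient 1, remainder 7
99 ÷ 7 → quotient 14, remainder 1
7 ÷ 1 → quotient 7, remainder 0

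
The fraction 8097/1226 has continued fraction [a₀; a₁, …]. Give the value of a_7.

13

8097 = 6·1226 + 741, so a_0 = 6
1226 = 1·741 + 485, so a_1 = 1
741 = 1·485 + 256, so a_2 = 1
485 = 1·256 + 229, so a_3 = 1
256 = 1·229 + 27, so a_4 = 1
229 = 8·27 + 13, so a_5 = 8
27 = 2·13 + 1, so a_6 = 2
13 = 13·1 + 0, so a_7 = 13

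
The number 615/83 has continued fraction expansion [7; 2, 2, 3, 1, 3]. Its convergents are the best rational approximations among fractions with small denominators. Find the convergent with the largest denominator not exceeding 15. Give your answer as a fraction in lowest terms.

37/5

List convergents until the denominator exceeds the bound:
a_0 = 7: 7/1  (≤ bound)
a_1 = 2: 15/2  (≤ bound)
a_2 = 2: 37/5  (≤ bound)
a_3 = 3: 126/17  (> 15, stop)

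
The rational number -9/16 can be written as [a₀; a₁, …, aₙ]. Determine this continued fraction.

Apply division with remainder until the remainder is 0:
-9 = -1·16 + 7, so a_0 = -1
16 = 2·7 + 2, so a_1 = 2
7 = 3·2 + 1, so a_2 = 3
2 = 2·1 + 0, so a_3 = 2

[-1; 2, 3, 2]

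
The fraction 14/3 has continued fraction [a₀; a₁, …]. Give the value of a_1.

1

14 = 4·3 + 2, so a_0 = 4
3 = 1·2 + 1, so a_1 = 1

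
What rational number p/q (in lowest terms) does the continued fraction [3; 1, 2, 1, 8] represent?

Start with 8.
1 + 1/(8/1) = 1 + 1/8 = 9/8
2 + 1/(9/8) = 2 + 8/9 = 26/9
1 + 1/(26/9) = 1 + 9/26 = 35/26
3 + 1/(35/26) = 3 + 26/35 = 131/35

131/35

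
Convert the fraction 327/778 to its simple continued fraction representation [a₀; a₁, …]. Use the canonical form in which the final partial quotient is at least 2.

327 ÷ 778 → quotient 0, remainder 327
778 ÷ 327 → quotient 2, remainder 124
327 ÷ 124 → quotient 2, remainder 79
124 ÷ 79 → quotient 1, remainder 45
79 ÷ 45 → quotient 1, remainder 34
45 ÷ 34 → quotient 1, remainder 11
34 ÷ 11 → quotient 3, remainder 1
11 ÷ 1 → quotient 11, remainder 0

[0; 2, 2, 1, 1, 1, 3, 11]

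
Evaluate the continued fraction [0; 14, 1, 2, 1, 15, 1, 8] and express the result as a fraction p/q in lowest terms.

599/8833

Collapse the nested fraction from the inside out:
Start with 8.
1 + 1/(8/1) = 1 + 1/8 = 9/8
15 + 1/(9/8) = 15 + 8/9 = 143/9
1 + 1/(143/9) = 1 + 9/143 = 152/143
2 + 1/(152/143) = 2 + 143/152 = 447/152
1 + 1/(447/152) = 1 + 152/447 = 599/447
14 + 1/(599/447) = 14 + 447/599 = 8833/599
0 + 1/(8833/599) = 0 + 599/8833 = 599/8833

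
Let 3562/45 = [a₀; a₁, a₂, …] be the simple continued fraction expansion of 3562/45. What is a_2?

Apply division with remainder until the remainder is 0:
3562 = 79·45 + 7, so a_0 = 79
45 = 6·7 + 3, so a_1 = 6
7 = 2·3 + 1, so a_2 = 2

2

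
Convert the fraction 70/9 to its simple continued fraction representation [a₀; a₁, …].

[7; 1, 3, 2]

Run the Euclidean algorithm, recording each quotient:
⌊70/9⌋ = 7, remainder 7
⌊9/7⌋ = 1, remainder 2
⌊7/2⌋ = 3, remainder 1
⌊2/1⌋ = 2, remainder 0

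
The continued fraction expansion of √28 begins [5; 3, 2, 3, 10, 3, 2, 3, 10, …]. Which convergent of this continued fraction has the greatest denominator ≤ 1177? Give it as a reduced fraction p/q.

4048/765

a_0 = 5: 5/1  (≤ bound)
a_1 = 3: 16/3  (≤ bound)
a_2 = 2: 37/7  (≤ bound)
a_3 = 3: 127/24  (≤ bound)
a_4 = 10: 1307/247  (≤ bound)
a_5 = 3: 4048/765  (≤ bound)
a_6 = 2: 9403/1777  (> 1177, stop)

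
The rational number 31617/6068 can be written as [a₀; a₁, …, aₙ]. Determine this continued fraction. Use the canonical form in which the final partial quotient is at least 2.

[5; 4, 1, 3, 35, 4, 2]

31617 = 5·6068 + 1277, so a_0 = 5
6068 = 4·1277 + 960, so a_1 = 4
1277 = 1·960 + 317, so a_2 = 1
960 = 3·317 + 9, so a_3 = 3
317 = 35·9 + 2, so a_4 = 35
9 = 4·2 + 1, so a_5 = 4
2 = 2·1 + 0, so a_6 = 2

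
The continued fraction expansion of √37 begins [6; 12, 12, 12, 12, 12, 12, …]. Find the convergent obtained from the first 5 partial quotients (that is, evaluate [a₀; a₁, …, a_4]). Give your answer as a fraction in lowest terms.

Build up convergents one term at a time:
a_0 = 6: 6/1
a_1 = 12: 73/12
a_2 = 12: 882/145
a_3 = 12: 10657/1752
a_4 = 12: 128766/21169

128766/21169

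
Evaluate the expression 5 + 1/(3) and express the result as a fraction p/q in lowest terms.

16/3

Start with 3.
5 + 1/(3/1) = 5 + 1/3 = 16/3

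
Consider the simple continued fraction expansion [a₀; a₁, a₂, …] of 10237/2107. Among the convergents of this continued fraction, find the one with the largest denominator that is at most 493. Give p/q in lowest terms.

481/99

a_0 = 4: 4/1  (≤ bound)
a_1 = 1: 5/1  (≤ bound)
a_2 = 6: 34/7  (≤ bound)
a_3 = 14: 481/99  (≤ bound)
a_4 = 5: 2439/502  (> 493, stop)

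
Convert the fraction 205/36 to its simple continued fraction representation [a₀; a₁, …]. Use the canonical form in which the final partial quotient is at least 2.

[5; 1, 2, 3, 1, 2]

205 = 5·36 + 25, so a_0 = 5
36 = 1·25 + 11, so a_1 = 1
25 = 2·11 + 3, so a_2 = 2
11 = 3·3 + 2, so a_3 = 3
3 = 1·2 + 1, so a_4 = 1
2 = 2·1 + 0, so a_5 = 2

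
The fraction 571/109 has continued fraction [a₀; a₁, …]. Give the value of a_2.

Apply division with remainder until the remainder is 0:
571 = 5·109 + 26, so a_0 = 5
109 = 4·26 + 5, so a_1 = 4
26 = 5·5 + 1, so a_2 = 5

5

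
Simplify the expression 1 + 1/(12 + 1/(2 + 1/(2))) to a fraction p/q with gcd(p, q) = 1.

67/62

a_0 = 1: 1/1
a_1 = 12: 13/12
a_2 = 2: 27/25
a_3 = 2: 67/62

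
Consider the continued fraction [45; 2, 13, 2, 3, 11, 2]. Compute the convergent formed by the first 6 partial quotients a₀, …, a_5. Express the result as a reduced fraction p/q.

a_0 = 45: 45/1
a_1 = 2: 91/2
a_2 = 13: 1228/27
a_3 = 2: 2547/56
a_4 = 3: 8869/195
a_5 = 11: 100106/2201

100106/2201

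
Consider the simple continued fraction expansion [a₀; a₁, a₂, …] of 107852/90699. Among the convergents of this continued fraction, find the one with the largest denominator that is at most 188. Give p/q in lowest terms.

44/37

a_0 = 1: 1/1  (≤ bound)
a_1 = 5: 6/5  (≤ bound)
a_2 = 3: 19/16  (≤ bound)
a_3 = 2: 44/37  (≤ bound)
a_4 = 10: 459/386  (> 188, stop)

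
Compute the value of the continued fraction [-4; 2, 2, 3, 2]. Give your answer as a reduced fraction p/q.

a_0 = -4: -4/1
a_1 = 2: -7/2
a_2 = 2: -18/5
a_3 = 3: -61/17
a_4 = 2: -140/39

-140/39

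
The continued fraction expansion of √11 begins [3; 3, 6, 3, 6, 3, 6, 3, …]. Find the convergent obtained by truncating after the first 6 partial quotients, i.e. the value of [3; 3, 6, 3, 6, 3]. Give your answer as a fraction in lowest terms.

a_0 = 3: 3/1
a_1 = 3: 10/3
a_2 = 6: 63/19
a_3 = 3: 199/60
a_4 = 6: 1257/379
a_5 = 3: 3970/1197

3970/1197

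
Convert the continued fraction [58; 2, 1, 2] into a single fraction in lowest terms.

467/8

a_0 = 58: 58/1
a_1 = 2: 117/2
a_2 = 1: 175/3
a_3 = 2: 467/8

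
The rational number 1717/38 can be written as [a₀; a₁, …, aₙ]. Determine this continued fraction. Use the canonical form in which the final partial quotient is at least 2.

Repeatedly divide and take the remainder:
1717 ÷ 38 → quotient 45, remainder 7
38 ÷ 7 → quotient 5, remainder 3
7 ÷ 3 → quotient 2, remainder 1
3 ÷ 1 → quotient 3, remainder 0

[45; 5, 2, 3]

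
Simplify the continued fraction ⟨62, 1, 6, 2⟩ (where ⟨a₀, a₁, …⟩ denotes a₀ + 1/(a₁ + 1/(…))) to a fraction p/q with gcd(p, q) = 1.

a_0 = 62: 62/1
a_1 = 1: 63/1
a_2 = 6: 440/7
a_3 = 2: 943/15

943/15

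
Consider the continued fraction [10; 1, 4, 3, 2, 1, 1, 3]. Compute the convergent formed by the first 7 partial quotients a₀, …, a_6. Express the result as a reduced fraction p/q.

973/90

Start with 1.
1 + 1/(1/1) = 1 + 1/1 = 2/1
2 + 1/(2/1) = 2 + 1/2 = 5/2
3 + 1/(5/2) = 3 + 2/5 = 17/5
4 + 1/(17/5) = 4 + 5/17 = 73/17
1 + 1/(73/17) = 1 + 17/73 = 90/73
10 + 1/(90/73) = 10 + 73/90 = 973/90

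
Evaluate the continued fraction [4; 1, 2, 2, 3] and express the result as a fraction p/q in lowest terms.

113/24

Start with 3.
2 + 1/(3/1) = 2 + 1/3 = 7/3
2 + 1/(7/3) = 2 + 3/7 = 17/7
1 + 1/(17/7) = 1 + 7/17 = 24/17
4 + 1/(24/17) = 4 + 17/24 = 113/24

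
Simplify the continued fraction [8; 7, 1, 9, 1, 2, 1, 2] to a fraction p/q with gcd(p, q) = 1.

7582/933

a_0 = 8: 8/1
a_1 = 7: 57/7
a_2 = 1: 65/8
a_3 = 9: 642/79
a_4 = 1: 707/87
a_5 = 2: 2056/253
a_6 = 1: 2763/340
a_7 = 2: 7582/933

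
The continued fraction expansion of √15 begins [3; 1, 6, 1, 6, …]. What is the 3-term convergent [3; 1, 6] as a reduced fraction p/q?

Start with 6.
1 + 1/(6/1) = 1 + 1/6 = 7/6
3 + 1/(7/6) = 3 + 6/7 = 27/7

27/7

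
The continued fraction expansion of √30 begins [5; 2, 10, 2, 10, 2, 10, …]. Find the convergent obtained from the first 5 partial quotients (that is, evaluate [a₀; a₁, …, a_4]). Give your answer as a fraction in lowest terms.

Start with 10.
2 + 1/(10/1) = 2 + 1/10 = 21/10
10 + 1/(21/10) = 10 + 10/21 = 220/21
2 + 1/(220/21) = 2 + 21/220 = 461/220
5 + 1/(461/220) = 5 + 220/461 = 2525/461

2525/461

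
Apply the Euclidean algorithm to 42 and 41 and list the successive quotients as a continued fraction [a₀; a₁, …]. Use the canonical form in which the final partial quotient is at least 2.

⌊42/41⌋ = 1, remainder 1
⌊41/1⌋ = 41, remainder 0

[1; 41]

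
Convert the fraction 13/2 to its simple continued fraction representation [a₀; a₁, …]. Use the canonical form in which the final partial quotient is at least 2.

[6; 2]

⌊13/2⌋ = 6, remainder 1
⌊2/1⌋ = 2, remainder 0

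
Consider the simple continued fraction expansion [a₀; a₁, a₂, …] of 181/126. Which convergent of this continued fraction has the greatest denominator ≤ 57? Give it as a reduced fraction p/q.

a_0 = 1: 1/1  (≤ bound)
a_1 = 2: 3/2  (≤ bound)
a_2 = 3: 10/7  (≤ bound)
a_3 = 2: 23/16  (≤ bound)
a_4 = 3: 79/55  (≤ bound)
a_5 = 2: 181/126  (> 57, stop)

79/55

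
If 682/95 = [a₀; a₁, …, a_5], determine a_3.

Apply division with remainder until the remainder is 0:
682 ÷ 95 → quotient 7, remainder 17
95 ÷ 17 → quotient 5, remainder 10
17 ÷ 10 → quotient 1, remainder 7
10 ÷ 7 → quotient 1, remainder 3

1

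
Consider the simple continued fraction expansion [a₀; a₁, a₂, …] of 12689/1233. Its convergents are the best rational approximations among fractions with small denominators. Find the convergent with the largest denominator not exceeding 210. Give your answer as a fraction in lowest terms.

813/79

a_0 = 10: 10/1  (≤ bound)
a_1 = 3: 31/3  (≤ bound)
a_2 = 2: 72/7  (≤ bound)
a_3 = 3: 247/24  (≤ bound)
a_4 = 3: 813/79  (≤ bound)
a_5 = 7: 5938/577  (> 210, stop)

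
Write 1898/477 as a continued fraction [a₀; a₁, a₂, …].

1898 ÷ 477 → quotient 3, remainder 467
477 ÷ 467 → quotient 1, remainder 10
467 ÷ 10 → quotient 46, remainder 7
10 ÷ 7 → quotient 1, remainder 3
7 ÷ 3 → quotient 2, remainder 1
3 ÷ 1 → quotient 3, remainder 0

[3; 1, 46, 1, 2, 3]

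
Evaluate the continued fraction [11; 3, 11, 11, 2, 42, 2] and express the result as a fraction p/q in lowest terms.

Use the convergent recurrence hₖ = aₖ·hₖ₋₁ + hₖ₋₂ (and likewise for the denominators kₖ):
a_0 = 11: 11/1
a_1 = 3: 34/3
a_2 = 11: 385/34
a_3 = 11: 4269/377
a_4 = 2: 8923/788
a_5 = 42: 379035/33473
a_6 = 2: 766993/67734

766993/67734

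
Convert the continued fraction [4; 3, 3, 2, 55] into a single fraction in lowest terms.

5488/1275

a_0 = 4: 4/1
a_1 = 3: 13/3
a_2 = 3: 43/10
a_3 = 2: 99/23
a_4 = 55: 5488/1275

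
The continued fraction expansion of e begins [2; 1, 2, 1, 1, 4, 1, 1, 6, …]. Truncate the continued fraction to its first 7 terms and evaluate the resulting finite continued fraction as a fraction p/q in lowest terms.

Work from the innermost term outward:
Start with 1.
4 + 1/(1/1) = 4 + 1/1 = 5/1
1 + 1/(5/1) = 1 + 1/5 = 6/5
1 + 1/(6/5) = 1 + 5/6 = 11/6
2 + 1/(11/6) = 2 + 6/11 = 28/11
1 + 1/(28/11) = 1 + 11/28 = 39/28
2 + 1/(39/28) = 2 + 28/39 = 106/39

106/39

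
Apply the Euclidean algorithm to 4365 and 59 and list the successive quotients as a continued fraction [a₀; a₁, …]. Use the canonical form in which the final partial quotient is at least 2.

Repeatedly divide and take the remainder:
4365 ÷ 59 → quotient 73, remainder 58
59 ÷ 58 → quotient 1, remainder 1
58 ÷ 1 → quotient 58, remainder 0

[73; 1, 58]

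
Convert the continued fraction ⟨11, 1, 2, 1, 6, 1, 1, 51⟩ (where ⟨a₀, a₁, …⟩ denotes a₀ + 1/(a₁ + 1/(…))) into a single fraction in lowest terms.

35095/2989

Start with 51.
1 + 1/(51/1) = 1 + 1/51 = 52/51
1 + 1/(52/51) = 1 + 51/52 = 103/52
6 + 1/(103/52) = 6 + 52/103 = 670/103
1 + 1/(670/103) = 1 + 103/670 = 773/670
2 + 1/(773/670) = 2 + 670/773 = 2216/773
1 + 1/(2216/773) = 1 + 773/2216 = 2989/2216
11 + 1/(2989/2216) = 11 + 2216/2989 = 35095/2989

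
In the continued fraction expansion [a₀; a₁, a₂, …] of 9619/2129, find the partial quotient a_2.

Apply division with remainder until the remainder is 0:
9619 ÷ 2129 → quotient 4, remainder 1103
2129 ÷ 1103 → quotient 1, remainder 1026
1103 ÷ 1026 → quotient 1, remainder 77

1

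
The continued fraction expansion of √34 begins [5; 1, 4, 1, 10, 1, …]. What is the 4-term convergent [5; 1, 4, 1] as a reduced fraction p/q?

35/6

Start with 1.
4 + 1/(1/1) = 4 + 1/1 = 5/1
1 + 1/(5/1) = 1 + 1/5 = 6/5
5 + 1/(6/5) = 5 + 5/6 = 35/6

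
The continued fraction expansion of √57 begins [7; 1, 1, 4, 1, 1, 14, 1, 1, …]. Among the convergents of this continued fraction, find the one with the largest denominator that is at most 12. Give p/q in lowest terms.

83/11

a_0 = 7: 7/1  (≤ bound)
a_1 = 1: 8/1  (≤ bound)
a_2 = 1: 15/2  (≤ bound)
a_3 = 4: 68/9  (≤ bound)
a_4 = 1: 83/11  (≤ bound)
a_5 = 1: 151/20  (> 12, stop)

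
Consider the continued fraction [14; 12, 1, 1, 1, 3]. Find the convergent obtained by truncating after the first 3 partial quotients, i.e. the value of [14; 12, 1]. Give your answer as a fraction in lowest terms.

Build up convergents one term at a time:
a_0 = 14: 14/1
a_1 = 12: 169/12
a_2 = 1: 183/13

183/13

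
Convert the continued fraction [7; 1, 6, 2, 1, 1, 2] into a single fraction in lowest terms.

755/96

Collapse the nested fraction from the inside out:
Start with 2.
1 + 1/(2/1) = 1 + 1/2 = 3/2
1 + 1/(3/2) = 1 + 2/3 = 5/3
2 + 1/(5/3) = 2 + 3/5 = 13/5
6 + 1/(13/5) = 6 + 5/13 = 83/13
1 + 1/(83/13) = 1 + 13/83 = 96/83
7 + 1/(96/83) = 7 + 83/96 = 755/96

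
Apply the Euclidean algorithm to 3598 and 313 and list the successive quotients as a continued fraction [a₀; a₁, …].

[11; 2, 51, 1, 2]

Repeatedly divide and take the remainder:
⌊3598/313⌋ = 11, remainder 155
⌊313/155⌋ = 2, remainder 3
⌊155/3⌋ = 51, remainder 2
⌊3/2⌋ = 1, remainder 1
⌊2/1⌋ = 2, remainder 0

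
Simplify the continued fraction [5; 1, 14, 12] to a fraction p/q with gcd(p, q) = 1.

Start with 12.
14 + 1/(12/1) = 14 + 1/12 = 169/12
1 + 1/(169/12) = 1 + 12/169 = 181/169
5 + 1/(181/169) = 5 + 169/181 = 1074/181

1074/181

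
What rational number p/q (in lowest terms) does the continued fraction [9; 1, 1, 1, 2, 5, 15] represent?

6287/653

a_0 = 9: 9/1
a_1 = 1: 10/1
a_2 = 1: 19/2
a_3 = 1: 29/3
a_4 = 2: 77/8
a_5 = 5: 414/43
a_6 = 15: 6287/653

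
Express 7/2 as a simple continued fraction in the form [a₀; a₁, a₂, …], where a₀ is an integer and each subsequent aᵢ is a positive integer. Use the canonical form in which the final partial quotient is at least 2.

⌊7/2⌋ = 3, remainder 1
⌊2/1⌋ = 2, remainder 0

[3; 2]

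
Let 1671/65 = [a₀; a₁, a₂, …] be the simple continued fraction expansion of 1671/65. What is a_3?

2

Apply division with remainder until the remainder is 0:
⌊1671/65⌋ = 25, remainder 46
⌊65/46⌋ = 1, remainder 19
⌊46/19⌋ = 2, remainder 8
⌊19/8⌋ = 2, remainder 3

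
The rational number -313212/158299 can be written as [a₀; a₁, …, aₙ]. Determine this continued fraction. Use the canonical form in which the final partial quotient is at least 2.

Repeatedly divide and take the remainder:
-313212 = -2·158299 + 3386, so a_0 = -2
158299 = 46·3386 + 2543, so a_1 = 46
3386 = 1·2543 + 843, so a_2 = 1
2543 = 3·843 + 14, so a_3 = 3
843 = 60·14 + 3, so a_4 = 60
14 = 4·3 + 2, so a_5 = 4
3 = 1·2 + 1, so a_6 = 1
2 = 2·1 + 0, so a_7 = 2

[-2; 46, 1, 3, 60, 4, 1, 2]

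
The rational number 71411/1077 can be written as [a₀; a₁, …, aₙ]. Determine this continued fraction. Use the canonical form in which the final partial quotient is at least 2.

[66; 3, 3, 1, 1, 1, 9, 3]

Repeatedly divide and take the remainder:
71411 ÷ 1077 → quotient 66, remainder 329
1077 ÷ 329 → quotient 3, remainder 90
329 ÷ 90 → quotient 3, remainder 59
90 ÷ 59 → quotient 1, remainder 31
59 ÷ 31 → quotient 1, remainder 28
31 ÷ 28 → quotient 1, remainder 3
28 ÷ 3 → quotient 9, remainder 1
3 ÷ 1 → quotient 3, remainder 0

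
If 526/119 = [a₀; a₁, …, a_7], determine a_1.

2

⌊526/119⌋ = 4, remainder 50
⌊119/50⌋ = 2, remainder 19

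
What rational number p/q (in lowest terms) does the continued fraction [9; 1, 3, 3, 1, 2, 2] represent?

1084/111

Use the convergent recurrence hₖ = aₖ·hₖ₋₁ + hₖ₋₂ (and likewise for the denominators kₖ):
a_0 = 9: 9/1
a_1 = 1: 10/1
a_2 = 3: 39/4
a_3 = 3: 127/13
a_4 = 1: 166/17
a_5 = 2: 459/47
a_6 = 2: 1084/111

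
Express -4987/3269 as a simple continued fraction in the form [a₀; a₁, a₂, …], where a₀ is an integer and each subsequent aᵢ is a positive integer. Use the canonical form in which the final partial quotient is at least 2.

-4987 ÷ 3269 → quotient -2, remainder 1551
3269 ÷ 1551 → quotient 2, remainder 167
1551 ÷ 167 → quotient 9, remainder 48
167 ÷ 48 → quotient 3, remainder 23
48 ÷ 23 → quotient 2, remainder 2
23 ÷ 2 → quotient 11, remainder 1
2 ÷ 1 → quotient 2, remainder 0

[-2; 2, 9, 3, 2, 11, 2]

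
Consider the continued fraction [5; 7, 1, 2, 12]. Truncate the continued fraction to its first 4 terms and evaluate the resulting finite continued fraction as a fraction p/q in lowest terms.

Start with 2.
1 + 1/(2/1) = 1 + 1/2 = 3/2
7 + 1/(3/2) = 7 + 2/3 = 23/3
5 + 1/(23/3) = 5 + 3/23 = 118/23

118/23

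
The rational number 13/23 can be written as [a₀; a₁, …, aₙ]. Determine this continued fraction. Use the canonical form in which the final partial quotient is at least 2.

[0; 1, 1, 3, 3]

⌊13/23⌋ = 0, remainder 13
⌊23/13⌋ = 1, remainder 10
⌊13/10⌋ = 1, remainder 3
⌊10/3⌋ = 3, remainder 1
⌊3/1⌋ = 3, remainder 0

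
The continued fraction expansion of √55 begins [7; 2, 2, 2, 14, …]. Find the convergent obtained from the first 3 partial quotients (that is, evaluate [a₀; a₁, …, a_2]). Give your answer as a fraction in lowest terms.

37/5

Start with 2.
2 + 1/(2/1) = 2 + 1/2 = 5/2
7 + 1/(5/2) = 7 + 2/5 = 37/5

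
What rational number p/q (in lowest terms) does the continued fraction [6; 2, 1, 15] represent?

298/47

Build up convergents one term at a time:
a_0 = 6: 6/1
a_1 = 2: 13/2
a_2 = 1: 19/3
a_3 = 15: 298/47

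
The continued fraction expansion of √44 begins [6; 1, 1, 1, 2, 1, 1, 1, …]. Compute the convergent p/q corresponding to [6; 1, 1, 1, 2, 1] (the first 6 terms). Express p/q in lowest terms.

a_0 = 6: 6/1
a_1 = 1: 7/1
a_2 = 1: 13/2
a_3 = 1: 20/3
a_4 = 2: 53/8
a_5 = 1: 73/11

73/11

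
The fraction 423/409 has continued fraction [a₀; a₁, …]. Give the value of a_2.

⌊423/409⌋ = 1, remainder 14
⌊409/14⌋ = 29, remainder 3
⌊14/3⌋ = 4, remainder 2

4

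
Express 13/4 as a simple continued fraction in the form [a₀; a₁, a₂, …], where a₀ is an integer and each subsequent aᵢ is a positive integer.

[3; 4]

13 ÷ 4 → quotient 3, remainder 1
4 ÷ 1 → quotient 4, remainder 0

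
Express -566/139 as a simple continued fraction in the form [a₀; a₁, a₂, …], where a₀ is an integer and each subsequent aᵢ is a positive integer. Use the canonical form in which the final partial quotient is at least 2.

[-5; 1, 12, 1, 9]

Apply division with remainder until the remainder is 0:
⌊-566/139⌋ = -5, remainder 129
⌊139/129⌋ = 1, remainder 10
⌊129/10⌋ = 12, remainder 9
⌊10/9⌋ = 1, remainder 1
⌊9/1⌋ = 9, remainder 0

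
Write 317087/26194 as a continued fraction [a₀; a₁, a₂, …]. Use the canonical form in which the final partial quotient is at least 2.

[12; 9, 2, 41, 3, 3, 3]

⌊317087/26194⌋ = 12, remainder 2759
⌊26194/2759⌋ = 9, remainder 1363
⌊2759/1363⌋ = 2, remainder 33
⌊1363/33⌋ = 41, remainder 10
⌊33/10⌋ = 3, remainder 3
⌊10/3⌋ = 3, remainder 1
⌊3/1⌋ = 3, remainder 0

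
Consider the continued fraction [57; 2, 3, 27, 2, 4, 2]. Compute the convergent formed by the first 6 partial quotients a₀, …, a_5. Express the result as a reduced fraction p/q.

a_0 = 57: 57/1
a_1 = 2: 115/2
a_2 = 3: 402/7
a_3 = 27: 10969/191
a_4 = 2: 22340/389
a_5 = 4: 100329/1747

100329/1747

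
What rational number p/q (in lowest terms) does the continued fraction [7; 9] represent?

a_0 = 7: 7/1
a_1 = 9: 64/9

64/9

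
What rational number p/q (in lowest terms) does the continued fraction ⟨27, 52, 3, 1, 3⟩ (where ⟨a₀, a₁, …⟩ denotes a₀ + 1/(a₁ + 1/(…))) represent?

Start with 3.
1 + 1/(3/1) = 1 + 1/3 = 4/3
3 + 1/(4/3) = 3 + 3/4 = 15/4
52 + 1/(15/4) = 52 + 4/15 = 784/15
27 + 1/(784/15) = 27 + 15/784 = 21183/784

21183/784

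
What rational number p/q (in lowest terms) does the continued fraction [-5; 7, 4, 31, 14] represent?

-61811/12713

Start with 14.
31 + 1/(14/1) = 31 + 1/14 = 435/14
4 + 1/(435/14) = 4 + 14/435 = 1754/435
7 + 1/(1754/435) = 7 + 435/1754 = 12713/1754
-5 + 1/(12713/1754) = -5 + 1754/12713 = -61811/12713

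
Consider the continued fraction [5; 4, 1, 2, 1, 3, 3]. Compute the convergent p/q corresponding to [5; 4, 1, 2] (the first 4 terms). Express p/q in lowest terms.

73/14

a_0 = 5: 5/1
a_1 = 4: 21/4
a_2 = 1: 26/5
a_3 = 2: 73/14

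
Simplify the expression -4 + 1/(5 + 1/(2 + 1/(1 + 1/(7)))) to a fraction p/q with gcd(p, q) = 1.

a_0 = -4: -4/1
a_1 = 5: -19/5
a_2 = 2: -42/11
a_3 = 1: -61/16
a_4 = 7: -469/123

-469/123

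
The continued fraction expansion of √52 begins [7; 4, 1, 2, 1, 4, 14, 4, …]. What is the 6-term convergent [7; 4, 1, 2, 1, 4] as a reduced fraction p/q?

649/90

Start with 4.
1 + 1/(4/1) = 1 + 1/4 = 5/4
2 + 1/(5/4) = 2 + 4/5 = 14/5
1 + 1/(14/5) = 1 + 5/14 = 19/14
4 + 1/(19/14) = 4 + 14/19 = 90/19
7 + 1/(90/19) = 7 + 19/90 = 649/90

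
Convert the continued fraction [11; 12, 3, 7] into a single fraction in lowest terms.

Start with 7.
3 + 1/(7/1) = 3 + 1/7 = 22/7
12 + 1/(22/7) = 12 + 7/22 = 271/22
11 + 1/(271/22) = 11 + 22/271 = 3003/271

3003/271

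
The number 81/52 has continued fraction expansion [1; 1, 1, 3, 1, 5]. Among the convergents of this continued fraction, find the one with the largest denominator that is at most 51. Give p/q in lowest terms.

14/9

List convergents until the denominator exceeds the bound:
a_0 = 1: 1/1  (≤ bound)
a_1 = 1: 2/1  (≤ bound)
a_2 = 1: 3/2  (≤ bound)
a_3 = 3: 11/7  (≤ bound)
a_4 = 1: 14/9  (≤ bound)
a_5 = 5: 81/52  (> 51, stop)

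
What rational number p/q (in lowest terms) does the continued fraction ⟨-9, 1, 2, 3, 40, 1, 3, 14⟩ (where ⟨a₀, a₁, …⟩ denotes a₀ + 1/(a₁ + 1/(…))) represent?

Work from the innermost term outward:
Start with 14.
3 + 1/(14/1) = 3 + 1/14 = 43/14
1 + 1/(43/14) = 1 + 14/43 = 57/43
40 + 1/(57/43) = 40 + 43/57 = 2323/57
3 + 1/(2323/57) = 3 + 57/2323 = 7026/2323
2 + 1/(7026/2323) = 2 + 2323/7026 = 16375/7026
1 + 1/(16375/7026) = 1 + 7026/16375 = 23401/16375
-9 + 1/(23401/16375) = -9 + 16375/23401 = -194234/23401

-194234/23401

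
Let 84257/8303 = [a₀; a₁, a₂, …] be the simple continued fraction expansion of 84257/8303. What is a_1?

84257 = 10·8303 + 1227, so a_0 = 10
8303 = 6·1227 + 941, so a_1 = 6

6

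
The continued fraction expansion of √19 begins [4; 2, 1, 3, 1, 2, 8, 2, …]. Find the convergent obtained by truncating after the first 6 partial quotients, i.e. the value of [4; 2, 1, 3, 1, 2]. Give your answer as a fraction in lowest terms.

Collapse the nested fraction from the inside out:
Start with 2.
1 + 1/(2/1) = 1 + 1/2 = 3/2
3 + 1/(3/2) = 3 + 2/3 = 11/3
1 + 1/(11/3) = 1 + 3/11 = 14/11
2 + 1/(14/11) = 2 + 11/14 = 39/14
4 + 1/(39/14) = 4 + 14/39 = 170/39

170/39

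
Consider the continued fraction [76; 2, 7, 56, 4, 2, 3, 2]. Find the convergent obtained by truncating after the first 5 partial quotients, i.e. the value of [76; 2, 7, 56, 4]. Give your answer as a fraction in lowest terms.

Start with 4.
56 + 1/(4/1) = 56 + 1/4 = 225/4
7 + 1/(225/4) = 7 + 4/225 = 1579/225
2 + 1/(1579/225) = 2 + 225/1579 = 3383/1579
76 + 1/(3383/1579) = 76 + 1579/3383 = 258687/3383

258687/3383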